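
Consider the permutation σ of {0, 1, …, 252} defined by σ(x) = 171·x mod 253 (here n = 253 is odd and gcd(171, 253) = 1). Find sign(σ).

+1

Orbit of 189 under x↦171x: [189, 188, 17, 124, 205, 141, 76]… (length divides ord_253(171)).
5 cycles of lengths [110, 110, 22, 10, 1].
5 cycles on 253: each ℓ→(−1)^(ℓ−1), product (−1)^248 = +1.
Zolotarev: (171|253) = +1, matching the cycle-count sign.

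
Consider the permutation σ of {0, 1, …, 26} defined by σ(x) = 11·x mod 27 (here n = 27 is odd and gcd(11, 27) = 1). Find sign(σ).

-1

Start at x=26: 26 → 16 → 14 → 19 → 20 → 4 → 17 → … (one orbit).
The orbit structure of x ↦ 11x mod 27: 4 orbits of sizes [18, 6, 2, 1].
27 − 4 = 23 transpositions; sign(π) = (−1)^23 = -1.
Zolotarev: (11|27) = -1, matching the cycle-count sign.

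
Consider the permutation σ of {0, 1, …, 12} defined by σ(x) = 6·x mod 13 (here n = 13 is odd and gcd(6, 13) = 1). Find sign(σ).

-1

Start at x=7: 7 → 3 → 5 → 4 → 11 → 1 → 6 → … (one orbit).
Decompose π into cycles: lengths [12, 1] (2 cycles, including the fixed point 0).
Σ(ℓ_i−1) = 13−2 = 11; sign = (−1)^11 = -1.
The Jacobi symbol (6|13) = -1 (Zolotarev) agrees.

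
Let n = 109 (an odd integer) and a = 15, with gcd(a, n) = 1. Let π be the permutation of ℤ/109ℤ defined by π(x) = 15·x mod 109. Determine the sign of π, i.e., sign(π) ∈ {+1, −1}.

+1

Trace 81: π^k(81) = [81, 16, 22, 3, 45, 21, 97] for k=0..6.
The orbit structure of x ↦ 15x mod 109: 5 orbits of sizes [27, 27, 27, 27, 1].
109 − 5 = 104 transpositions; sign(π) = (−1)^104 = +1.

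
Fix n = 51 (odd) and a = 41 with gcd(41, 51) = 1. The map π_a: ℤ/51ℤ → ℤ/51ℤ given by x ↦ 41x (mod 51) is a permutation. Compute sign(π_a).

+1

Trace 49: π^k(49) = [49, 20, 4, 11, 43, 29, 16] for k=0..6.
5 cycles of lengths [16, 16, 16, 2, 1].
5 cycles on 51: each ℓ→(−1)^(ℓ−1), product (−1)^46 = +1.
Via Zolotarev, sign(π_{41}) = (41|51) = +1.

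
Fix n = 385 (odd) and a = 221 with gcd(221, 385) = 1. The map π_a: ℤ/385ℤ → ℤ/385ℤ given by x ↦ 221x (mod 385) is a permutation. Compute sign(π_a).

+1

Start at x=331: 331 → 1 → 221 → 331 (one orbit).
Decompose π into cycles: lengths [3, 3, 3, 3, 3, 3, 3, 3, 3, 3, 3, 3, 3, 3, 3, 3, 3, 3, 3, 3, 3, 3, 3, 3, 3, 3, 3, 3, 3, 3, 3, 3, 3, 3, 3, 3, 3, 3, 3, 3, 3, 3, 3, 3, 3, 3, 3, 3, 3, 3, 3, 3, 3, 3, 3, 3, 3, 3, 3, 3, 3, 3, 3, 3, 3, 3, 3, 3, 3, 3, 3, 3, 3, 3, 3, 3, 3, 3, 3, 3, 3, 3, 3, 3, 3, 3, 3, 3, 3, 3, 3, 3, 3, 3, 3, 3, 3, 3, 3, 3, 3, 3, 3, 3, 3, 3, 3, 3, 3, 3, 1, 1, 1, 1, 1, 1, 1, 1, 1, 1, 1, 1, 1, 1, 1, 1, 1, 1, 1, 1, 1, 1, 1, 1, 1, 1, 1, 1, 1, 1, 1, 1, 1, 1, 1, 1, 1, 1, 1, 1, 1, 1, 1, 1, 1, 1, 1, 1, 1, 1, 1, 1, 1, 1, 1] (165 cycles, including the fixed point 0).
385 − 165 = 220 transpositions; sign(π) = (−1)^220 = +1.
Zolotarev: (221|385) = +1, matching the cycle-count sign.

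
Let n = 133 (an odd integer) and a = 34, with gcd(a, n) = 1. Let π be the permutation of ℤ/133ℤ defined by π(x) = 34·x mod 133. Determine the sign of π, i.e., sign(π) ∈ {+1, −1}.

+1

Start at x=90: 90 → 1 → 34 → 92 → 69 → 85 → 97 → … (one orbit).
Decompose π into cycles: lengths [18, 18, 18, 18, 18, 18, 18, 2, 2, 2, 1] (11 cycles, including the fixed point 0).
n − c = 133 − 11 = 122; sign = (−1)^122 = +1.
Zolotarev: (34|133) = +1, matching the cycle-count sign.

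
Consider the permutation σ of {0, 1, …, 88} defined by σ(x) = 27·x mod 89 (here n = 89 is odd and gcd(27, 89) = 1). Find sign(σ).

-1

Start at x=83: 83 → 16 → 76 → 5 → 46 → 85 → 70 → … (one orbit).
Cycle type of π: 88 + 1; total 2 cycles.
89 − 2 = 87 transpositions; sign(π) = (−1)^87 = -1.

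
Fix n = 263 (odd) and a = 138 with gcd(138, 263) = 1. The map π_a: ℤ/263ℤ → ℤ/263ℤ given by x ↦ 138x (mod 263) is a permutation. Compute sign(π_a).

+1

Orbit of 183 under x↦138x: [183, 6, 39, 122, 4, 26, 169]… (length divides ord_263(138)).
The orbit structure of x ↦ 138x mod 263: 3 orbits of sizes [131, 131, 1].
sign(π) = (−1)^{n − #cycles} = (−1)^{263−3} = (−1)^260 = +1.
Via Zolotarev, sign(π_{138}) = (138|263) = +1.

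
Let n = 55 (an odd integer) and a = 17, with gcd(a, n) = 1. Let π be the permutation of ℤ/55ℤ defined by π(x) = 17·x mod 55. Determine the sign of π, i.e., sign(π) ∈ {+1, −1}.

+1

Trace 17: π^k(17) = [17, 14, 18, 31, 32, 49, 8] for k=0..6.
5 cycles of lengths [20, 20, 10, 4, 1].
55 − 5 = 50 transpositions; sign(π) = (−1)^50 = +1.
Check: (17/55) = +1 by Zolotarev.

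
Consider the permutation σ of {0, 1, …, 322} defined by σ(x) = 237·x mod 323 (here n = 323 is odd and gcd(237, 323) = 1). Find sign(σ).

+1

Orbit of 256 under x↦237x: [256, 271, 273, 101, 35, 220, 137]… (length divides ord_323(237)).
Cycle lengths of π_237 on ℤ/323ℤ: [18, 18, 18, 18, 18, 18, 18, 18, 18, 18, 18, 18, 18, 18, 18, 18, 9, 9, 2, 2, 2, 2, 2, 2, 2, 2, 1]; 27 cycles in total.
27 cycles on 323: each ℓ→(−1)^(ℓ−1), product (−1)^296 = +1.
The Jacobi symbol (237|323) = +1 (Zolotarev) agrees.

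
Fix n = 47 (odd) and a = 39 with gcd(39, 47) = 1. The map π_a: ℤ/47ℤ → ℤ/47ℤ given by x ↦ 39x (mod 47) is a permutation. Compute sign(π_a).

Start at x=34: 34 → 10 → 14 → 29 → 3 → 23 → 4 → … (one orbit).
Cycle lengths of π_39 on ℤ/47ℤ: [46, 1]; 2 cycles in total.
sign(π) = (−1)^{n − #cycles} = (−1)^{47−2} = (−1)^45 = -1.

-1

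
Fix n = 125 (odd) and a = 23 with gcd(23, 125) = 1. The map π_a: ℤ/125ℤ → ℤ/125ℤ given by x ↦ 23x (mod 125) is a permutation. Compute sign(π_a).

-1

Trace 93: π^k(93) = [93, 14, 72, 31, 88, 24, 52] for k=0..6.
Cycle lengths of π_23 on ℤ/125ℤ: [100, 20, 4, 1]; 4 cycles in total.
sign(π) = (−1)^{n − #cycles} = (−1)^{125−4} = (−1)^121 = -1.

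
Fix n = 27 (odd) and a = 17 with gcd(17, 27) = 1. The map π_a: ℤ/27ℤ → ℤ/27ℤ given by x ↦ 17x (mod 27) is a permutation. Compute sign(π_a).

Start at x=26: 26 → 10 → 8 → 1 → 17 → 19 → 26 (one orbit).
π_17 has 8 disjoint cycles with lengths [6, 6, 6, 2, 2, 2, 2, 1] on {0,…,26}.
Σ(ℓ_i−1) = 27−8 = 19; sign = (−1)^19 = -1.
The Jacobi symbol (17|27) = -1 (Zolotarev) agrees.

-1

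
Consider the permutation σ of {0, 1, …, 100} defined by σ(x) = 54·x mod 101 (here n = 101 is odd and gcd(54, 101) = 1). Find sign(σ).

Start at x=95: 95 → 80 → 78 → 71 → 97 → 87 → 52 → … (one orbit).
The orbit structure of x ↦ 54x mod 101: 5 orbits of sizes [25, 25, 25, 25, 1].
With 5 cycles on 101 points, sign = (−1)^{101−5} = +1.

+1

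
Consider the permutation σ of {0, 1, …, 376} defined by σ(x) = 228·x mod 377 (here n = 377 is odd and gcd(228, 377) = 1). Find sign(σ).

-1

Orbit of 343 under x↦228x: [343, 165, 297, 233, 344, 16, 255]… (length divides ord_377(228)).
10 cycles of lengths [84, 84, 84, 84, 12, 7, 7, 7, 7, 1].
n − c = 377 − 10 = 367; sign = (−1)^367 = -1.
Via Zolotarev, sign(π_{228}) = (228|377) = -1.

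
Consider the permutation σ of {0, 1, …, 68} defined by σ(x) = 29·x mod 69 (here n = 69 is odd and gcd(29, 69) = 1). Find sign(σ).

Orbit of 35 under x↦29x: [35, 49, 41, 16, 50, 1, 29]… (length divides ord_69(29)).
Cycle lengths of π_29 on ℤ/69ℤ: [22, 22, 11, 11, 2, 1]; 6 cycles in total.
Σ(ℓ_i−1) = 69−6 = 63; sign = (−1)^63 = -1.

-1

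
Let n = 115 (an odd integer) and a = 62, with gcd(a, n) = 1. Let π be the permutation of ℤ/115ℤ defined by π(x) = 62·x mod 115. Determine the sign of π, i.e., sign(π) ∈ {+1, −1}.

-1

Trace 1: π^k(1) = [1, 62, 49, 48, 101, 52, 4] for k=0..6.
Cycle type of π: 44×2 + 11×2 + 4 + 1; total 6 cycles.
sign(π) = (−1)^{n − #cycles} = (−1)^{115−6} = (−1)^109 = -1.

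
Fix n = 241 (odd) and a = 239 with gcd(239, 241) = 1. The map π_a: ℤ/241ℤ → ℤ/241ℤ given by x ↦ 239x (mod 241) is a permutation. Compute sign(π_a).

+1

Orbit of 113 under x↦239x: [113, 15, 211, 60, 121, 240, 2]… (length divides ord_241(239)).
Cycle type of π: 24×10 + 1; total 11 cycles.
n − c = 241 − 11 = 230; sign = (−1)^230 = +1.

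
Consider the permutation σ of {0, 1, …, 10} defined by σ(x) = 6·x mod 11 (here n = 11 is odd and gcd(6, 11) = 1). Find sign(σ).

-1

Start at x=4: 4 → 2 → 1 → 6 → 3 → 7 → 9 → … (one orbit).
Cycle type of π: 10 + 1; total 2 cycles.
sign(π) = (−1)^{n − #cycles} = (−1)^{11−2} = (−1)^9 = -1.
Via Zolotarev, sign(π_{6}) = (6|11) = -1.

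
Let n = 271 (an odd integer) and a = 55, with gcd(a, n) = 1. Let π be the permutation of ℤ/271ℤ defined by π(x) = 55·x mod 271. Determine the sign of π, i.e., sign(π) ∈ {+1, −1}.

Trace 35: π^k(35) = [35, 28, 185, 148, 10, 8, 169] for k=0..6.
Cycle type of π: 45×6 + 1; total 7 cycles.
With 7 cycles on 271 points, sign = (−1)^{271−7} = +1.
Via Zolotarev, sign(π_{55}) = (55|271) = +1.

+1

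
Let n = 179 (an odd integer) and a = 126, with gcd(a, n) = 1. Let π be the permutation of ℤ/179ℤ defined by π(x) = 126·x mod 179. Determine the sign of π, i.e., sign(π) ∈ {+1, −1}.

+1

Orbit of 107 under x↦126x: [107, 57, 22, 87, 43, 48, 141]… (length divides ord_179(126)).
π_126 has 3 disjoint cycles with lengths [89, 89, 1] on {0,…,178}.
n − c = 179 − 3 = 176; sign = (−1)^176 = +1.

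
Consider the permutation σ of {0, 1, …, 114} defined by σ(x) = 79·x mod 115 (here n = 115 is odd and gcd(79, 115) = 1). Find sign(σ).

Trace 31: π^k(31) = [31, 34, 41, 19, 6, 14, 71] for k=0..6.
Cycle type of π: 22×5 + 2×2 + 1; total 8 cycles.
With 8 cycles on 115 points, sign = (−1)^{115−8} = -1.
Zolotarev: (79|115) = -1, matching the cycle-count sign.

-1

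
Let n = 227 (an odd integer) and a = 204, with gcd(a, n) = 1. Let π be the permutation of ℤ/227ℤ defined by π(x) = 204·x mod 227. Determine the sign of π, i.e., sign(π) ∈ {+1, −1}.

-1

Start at x=60: 60 → 209 → 187 → 12 → 178 → 219 → 184 → … (one orbit).
2 cycles of lengths [226, 1].
sign(π) = (−1)^{n − #cycles} = (−1)^{227−2} = (−1)^225 = -1.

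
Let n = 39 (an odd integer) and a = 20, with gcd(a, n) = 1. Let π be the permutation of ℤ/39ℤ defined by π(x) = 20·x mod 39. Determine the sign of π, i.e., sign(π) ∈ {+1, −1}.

Trace 25: π^k(25) = [25, 32, 16, 8, 4, 2, 1] for k=0..6.
Decompose π into cycles: lengths [12, 12, 12, 2, 1] (5 cycles, including the fixed point 0).
39 − 5 = 34 transpositions; sign(π) = (−1)^34 = +1.
Zolotarev: (20|39) = +1, matching the cycle-count sign.

+1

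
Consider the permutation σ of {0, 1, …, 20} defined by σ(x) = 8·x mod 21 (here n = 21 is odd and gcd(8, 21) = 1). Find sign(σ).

Trace 8: π^k(8) = [8, 1] for k=0..1.
Cycle lengths of π_8 on ℤ/21ℤ: [2, 2, 2, 2, 2, 2, 2, 1, 1, 1, 1, 1, 1, 1]; 14 cycles in total.
With 14 cycles on 21 points, sign = (−1)^{21−14} = -1.

-1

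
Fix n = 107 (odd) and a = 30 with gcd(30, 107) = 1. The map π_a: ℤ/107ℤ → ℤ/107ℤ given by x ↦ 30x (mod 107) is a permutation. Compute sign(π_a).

Trace 34: π^k(34) = [34, 57, 105, 47, 19, 35, 87] for k=0..6.
Cycle lengths of π_30 on ℤ/107ℤ: [53, 53, 1]; 3 cycles in total.
3 cycles on 107: each ℓ→(−1)^(ℓ−1), product (−1)^104 = +1.
The Jacobi symbol (30|107) = +1 (Zolotarev) agrees.

+1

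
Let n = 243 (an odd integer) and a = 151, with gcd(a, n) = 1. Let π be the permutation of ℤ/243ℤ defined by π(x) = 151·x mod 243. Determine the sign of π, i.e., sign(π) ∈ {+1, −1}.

Orbit of 4 under x↦151x: [4, 118, 79, 22, 163, 70, 121]… (length divides ord_243(151)).
Cycle type of π: 81×2 + 27×2 + 9×2 + 3×2 + 1×3; total 11 cycles.
243 − 11 = 232 transpositions; sign(π) = (−1)^232 = +1.

+1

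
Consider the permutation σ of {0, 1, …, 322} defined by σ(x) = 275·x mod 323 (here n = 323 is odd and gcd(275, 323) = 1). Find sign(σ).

Trace 131: π^k(131) = [131, 172, 142, 290, 292, 196, 282] for k=0..6.
The orbit structure of x ↦ 275x mod 323: 6 orbits of sizes [144, 144, 16, 9, 9, 1].
6 cycles on 323: each ℓ→(−1)^(ℓ−1), product (−1)^317 = -1.
Check: (275/323) = -1 by Zolotarev.

-1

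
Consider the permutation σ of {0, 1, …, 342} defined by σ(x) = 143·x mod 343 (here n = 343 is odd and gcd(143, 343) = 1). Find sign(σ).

-1

Trace 304: π^k(304) = [304, 254, 307, 340, 257, 50, 290] for k=0..6.
Decompose π into cycles: lengths [294, 42, 6, 1] (4 cycles, including the fixed point 0).
With 4 cycles on 343 points, sign = (−1)^{343−4} = -1.
Via Zolotarev, sign(π_{143}) = (143|343) = -1.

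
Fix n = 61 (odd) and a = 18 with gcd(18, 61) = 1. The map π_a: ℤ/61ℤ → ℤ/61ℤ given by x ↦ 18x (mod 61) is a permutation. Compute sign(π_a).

Trace 49: π^k(49) = [49, 28, 16, 44, 60, 43, 42] for k=0..6.
Cycle type of π: 60 + 1; total 2 cycles.
61 − 2 = 59 transpositions; sign(π) = (−1)^59 = -1.

-1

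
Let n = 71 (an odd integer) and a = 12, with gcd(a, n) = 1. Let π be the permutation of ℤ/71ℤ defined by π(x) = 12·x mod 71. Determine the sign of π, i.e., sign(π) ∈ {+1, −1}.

Trace 10: π^k(10) = [10, 49, 20, 27, 40, 54, 9] for k=0..6.
Decompose π into cycles: lengths [35, 35, 1] (3 cycles, including the fixed point 0).
n − c = 71 − 3 = 68; sign = (−1)^68 = +1.

+1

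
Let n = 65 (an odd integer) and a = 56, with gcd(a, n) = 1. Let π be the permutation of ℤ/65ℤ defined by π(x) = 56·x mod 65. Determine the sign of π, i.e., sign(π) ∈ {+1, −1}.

+1

Trace 51: π^k(51) = [51, 61, 36, 1, 56, 16] for k=0..5.
π_56 has 15 disjoint cycles with lengths [6, 6, 6, 6, 6, 6, 6, 6, 6, 6, 1, 1, 1, 1, 1] on {0,…,64}.
n − c = 65 − 15 = 50; sign = (−1)^50 = +1.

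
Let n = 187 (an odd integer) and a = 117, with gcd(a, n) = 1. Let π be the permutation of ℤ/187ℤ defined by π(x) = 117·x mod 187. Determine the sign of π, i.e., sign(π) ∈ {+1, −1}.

Orbit of 83 under x↦117x: [83, 174, 162, 67, 172, 115, 178]… (length divides ord_187(117)).
8 cycles of lengths [40, 40, 40, 40, 10, 8, 8, 1].
187 − 8 = 179 transpositions; sign(π) = (−1)^179 = -1.
The Jacobi symbol (117|187) = -1 (Zolotarev) agrees.

-1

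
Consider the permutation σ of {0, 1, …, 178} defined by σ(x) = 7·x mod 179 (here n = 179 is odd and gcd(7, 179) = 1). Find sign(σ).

Start at x=78: 78 → 9 → 63 → 83 → 44 → 129 → 8 → … (one orbit).
2 cycles of lengths [178, 1].
With 2 cycles on 179 points, sign = (−1)^{179−2} = -1.

-1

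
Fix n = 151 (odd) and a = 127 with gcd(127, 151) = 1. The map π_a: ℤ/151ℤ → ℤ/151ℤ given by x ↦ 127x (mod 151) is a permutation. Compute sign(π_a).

+1

Trace 9: π^k(9) = [9, 86, 50, 8, 110, 78, 91] for k=0..6.
π_127 has 7 disjoint cycles with lengths [25, 25, 25, 25, 25, 25, 1] on {0,…,150}.
n − c = 151 − 7 = 144; sign = (−1)^144 = +1.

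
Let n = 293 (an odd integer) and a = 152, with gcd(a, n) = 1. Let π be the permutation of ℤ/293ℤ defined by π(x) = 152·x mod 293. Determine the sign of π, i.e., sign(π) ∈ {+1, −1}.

Orbit of 197 under x↦152x: [197, 58, 26, 143, 54, 4, 22]… (length divides ord_293(152)).
3 cycles of lengths [146, 146, 1].
293 − 3 = 290 transpositions; sign(π) = (−1)^290 = +1.
Via Zolotarev, sign(π_{152}) = (152|293) = +1.

+1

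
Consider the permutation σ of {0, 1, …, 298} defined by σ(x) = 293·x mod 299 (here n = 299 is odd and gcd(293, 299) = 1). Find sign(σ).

+1

Orbit of 1 under x↦293x: [1, 293, 36, 83, 100, 297, 12]… (length divides ord_299(293)).
5 cycles of lengths [132, 132, 22, 12, 1].
5 cycles on 299: each ℓ→(−1)^(ℓ−1), product (−1)^294 = +1.
(293|299)_J = +1 (Zolotarev's lemma cross-check).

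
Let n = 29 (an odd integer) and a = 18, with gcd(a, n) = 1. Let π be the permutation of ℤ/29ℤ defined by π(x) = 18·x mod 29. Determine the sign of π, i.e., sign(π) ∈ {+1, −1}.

Orbit of 20 under x↦18x: [20, 12, 13, 2, 7, 10, 6]… (length divides ord_29(18)).
Cycle lengths of π_18 on ℤ/29ℤ: [28, 1]; 2 cycles in total.
sign(π) = (−1)^{n − #cycles} = (−1)^{29−2} = (−1)^27 = -1.
The Jacobi symbol (18|29) = -1 (Zolotarev) agrees.

-1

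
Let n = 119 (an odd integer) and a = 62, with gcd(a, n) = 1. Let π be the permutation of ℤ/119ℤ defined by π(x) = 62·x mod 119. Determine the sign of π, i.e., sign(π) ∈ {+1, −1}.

+1

Start at x=50: 50 → 6 → 15 → 97 → 64 → 41 → 43 → … (one orbit).
Cycle lengths of π_62 on ℤ/119ℤ: [16, 16, 16, 16, 16, 16, 16, 2, 2, 2, 1]; 11 cycles in total.
119 − 11 = 108 transpositions; sign(π) = (−1)^108 = +1.
The Jacobi symbol (62|119) = +1 (Zolotarev) agrees.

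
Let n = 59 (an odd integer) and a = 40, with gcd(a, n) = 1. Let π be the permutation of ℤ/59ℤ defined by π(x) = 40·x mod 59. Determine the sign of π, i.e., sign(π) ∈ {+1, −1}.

-1

Trace 13: π^k(13) = [13, 48, 32, 41, 47, 51, 34] for k=0..6.
Cycle lengths of π_40 on ℤ/59ℤ: [58, 1]; 2 cycles in total.
n − c = 59 − 2 = 57; sign = (−1)^57 = -1.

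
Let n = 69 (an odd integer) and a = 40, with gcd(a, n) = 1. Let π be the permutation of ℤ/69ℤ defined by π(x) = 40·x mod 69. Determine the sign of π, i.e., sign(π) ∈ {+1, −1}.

-1

Trace 58: π^k(58) = [58, 43, 64, 7, 4, 22, 52] for k=0..6.
6 cycles of lengths [22, 22, 22, 1, 1, 1].
n − c = 69 − 6 = 63; sign = (−1)^63 = -1.
(40|69)_J = -1 (Zolotarev's lemma cross-check).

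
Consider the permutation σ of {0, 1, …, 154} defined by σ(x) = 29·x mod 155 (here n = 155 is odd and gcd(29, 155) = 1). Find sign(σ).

-1

Orbit of 139 under x↦29x: [139, 1, 29, 66, 54, 16, 154]… (length divides ord_155(29)).
Cycle lengths of π_29 on ℤ/155ℤ: [10, 10, 10, 10, 10, 10, 10, 10, 10, 10, 10, 10, 10, 10, 10, 2, 2, 1]; 18 cycles in total.
Σ(ℓ_i−1) = 155−18 = 137; sign = (−1)^137 = -1.
(29|155)_J = -1 (Zolotarev's lemma cross-check).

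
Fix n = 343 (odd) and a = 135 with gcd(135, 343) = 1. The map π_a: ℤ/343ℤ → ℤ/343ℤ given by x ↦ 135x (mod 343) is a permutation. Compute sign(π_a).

Orbit of 170 under x↦135x: [170, 312, 274, 289, 256, 260, 114]… (length divides ord_343(135)).
7 cycles of lengths [147, 147, 21, 21, 3, 3, 1].
Σ(ℓ_i−1) = 343−7 = 336; sign = (−1)^336 = +1.
Zolotarev: (135|343) = +1, matching the cycle-count sign.

+1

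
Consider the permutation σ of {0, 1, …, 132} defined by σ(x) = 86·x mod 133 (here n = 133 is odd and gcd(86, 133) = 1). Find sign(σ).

Trace 130: π^k(130) = [130, 8, 23, 116, 1, 86, 81] for k=0..6.
The orbit structure of x ↦ 86x mod 133: 10 orbits of sizes [18, 18, 18, 18, 18, 18, 18, 3, 3, 1].
sign(π) = (−1)^{n − #cycles} = (−1)^{133−10} = (−1)^123 = -1.
(86|133)_J = -1 (Zolotarev's lemma cross-check).

-1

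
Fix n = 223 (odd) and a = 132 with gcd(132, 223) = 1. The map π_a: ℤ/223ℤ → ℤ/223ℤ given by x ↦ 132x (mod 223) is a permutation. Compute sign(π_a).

+1

Start at x=17: 17 → 14 → 64 → 197 → 136 → 112 → 66 → … (one orbit).
7 cycles of lengths [37, 37, 37, 37, 37, 37, 1].
7 cycles on 223: each ℓ→(−1)^(ℓ−1), product (−1)^216 = +1.
The Jacobi symbol (132|223) = +1 (Zolotarev) agrees.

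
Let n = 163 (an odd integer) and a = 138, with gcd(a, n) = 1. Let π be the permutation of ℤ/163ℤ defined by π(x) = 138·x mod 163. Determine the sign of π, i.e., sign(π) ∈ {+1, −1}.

-1

Start at x=8: 8 → 126 → 110 → 21 → 127 → 85 → 157 → … (one orbit).
Cycle lengths of π_138 on ℤ/163ℤ: [54, 54, 54, 1]; 4 cycles in total.
4 cycles on 163: each ℓ→(−1)^(ℓ−1), product (−1)^159 = -1.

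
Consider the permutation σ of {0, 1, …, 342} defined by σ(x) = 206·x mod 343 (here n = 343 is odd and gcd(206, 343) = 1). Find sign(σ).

Trace 195: π^k(195) = [195, 39, 145, 29, 143, 303, 335] for k=0..6.
Cycle type of π: 294 + 42 + 6 + 1; total 4 cycles.
sign(π) = (−1)^{n − #cycles} = (−1)^{343−4} = (−1)^339 = -1.
Check: (206/343) = -1 by Zolotarev.

-1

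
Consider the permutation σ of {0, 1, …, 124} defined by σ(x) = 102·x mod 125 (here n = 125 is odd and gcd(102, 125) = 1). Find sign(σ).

-1

Start at x=91: 91 → 32 → 14 → 53 → 31 → 37 → 24 → … (one orbit).
Cycle lengths of π_102 on ℤ/125ℤ: [100, 20, 4, 1]; 4 cycles in total.
4 cycles on 125: each ℓ→(−1)^(ℓ−1), product (−1)^121 = -1.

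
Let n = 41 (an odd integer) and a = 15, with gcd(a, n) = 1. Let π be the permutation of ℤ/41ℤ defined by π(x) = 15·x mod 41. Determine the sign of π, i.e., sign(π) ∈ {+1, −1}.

-1

Trace 13: π^k(13) = [13, 31, 14, 5, 34, 18, 24] for k=0..6.
2 cycles of lengths [40, 1].
sign(π) = (−1)^{n − #cycles} = (−1)^{41−2} = (−1)^39 = -1.
The Jacobi symbol (15|41) = -1 (Zolotarev) agrees.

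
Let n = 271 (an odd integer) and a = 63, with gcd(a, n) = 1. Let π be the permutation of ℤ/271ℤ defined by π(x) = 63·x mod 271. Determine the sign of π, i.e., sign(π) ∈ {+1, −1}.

+1

Start at x=195: 195 → 90 → 250 → 32 → 119 → 180 → 229 → … (one orbit).
The orbit structure of x ↦ 63x mod 271: 3 orbits of sizes [135, 135, 1].
n − c = 271 − 3 = 268; sign = (−1)^268 = +1.
(63|271)_J = +1 (Zolotarev's lemma cross-check).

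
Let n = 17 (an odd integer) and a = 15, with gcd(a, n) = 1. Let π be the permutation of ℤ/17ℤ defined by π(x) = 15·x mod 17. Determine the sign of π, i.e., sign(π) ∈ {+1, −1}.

+1

Orbit of 13 under x↦15x: [13, 8, 1, 15, 4, 9, 16]… (length divides ord_17(15)).
Cycle type of π: 8×2 + 1; total 3 cycles.
3 cycles on 17: each ℓ→(−1)^(ℓ−1), product (−1)^14 = +1.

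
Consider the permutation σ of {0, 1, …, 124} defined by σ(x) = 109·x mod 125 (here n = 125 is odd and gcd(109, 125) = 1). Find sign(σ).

+1

Trace 31: π^k(31) = [31, 4, 61, 24, 116, 19, 71] for k=0..6.
7 cycles of lengths [50, 50, 10, 10, 2, 2, 1].
Σ(ℓ_i−1) = 125−7 = 118; sign = (−1)^118 = +1.
The Jacobi symbol (109|125) = +1 (Zolotarev) agrees.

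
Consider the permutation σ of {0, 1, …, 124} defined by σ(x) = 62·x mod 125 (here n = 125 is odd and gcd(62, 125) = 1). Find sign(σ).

Orbit of 47 under x↦62x: [47, 39, 43, 41, 42, 104, 73]… (length divides ord_125(62)).
Cycle type of π: 100 + 20 + 4 + 1; total 4 cycles.
Σ(ℓ_i−1) = 125−4 = 121; sign = (−1)^121 = -1.
Via Zolotarev, sign(π_{62}) = (62|125) = -1.

-1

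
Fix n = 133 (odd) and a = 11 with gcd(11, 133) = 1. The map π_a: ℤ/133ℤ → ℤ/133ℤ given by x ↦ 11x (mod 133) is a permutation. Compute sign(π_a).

Start at x=121: 121 → 1 → 11 → 121 (one orbit).
The orbit structure of x ↦ 11x mod 133: 45 orbits of sizes [3, 3, 3, 3, 3, 3, 3, 3, 3, 3, 3, 3, 3, 3, 3, 3, 3, 3, 3, 3, 3, 3, 3, 3, 3, 3, 3, 3, 3, 3, 3, 3, 3, 3, 3, 3, 3, 3, 3, 3, 3, 3, 3, 3, 1].
45 cycles on 133: each ℓ→(−1)^(ℓ−1), product (−1)^88 = +1.
Zolotarev: (11|133) = +1, matching the cycle-count sign.

+1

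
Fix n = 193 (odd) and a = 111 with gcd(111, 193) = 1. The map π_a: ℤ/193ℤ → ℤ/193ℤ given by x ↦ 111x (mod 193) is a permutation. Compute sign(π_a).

-1

Trace 58: π^k(58) = [58, 69, 132, 177, 154, 110, 51] for k=0..6.
π_111 has 2 disjoint cycles with lengths [192, 1] on {0,…,192}.
2 cycles on 193: each ℓ→(−1)^(ℓ−1), product (−1)^191 = -1.
Zolotarev: (111|193) = -1, matching the cycle-count sign.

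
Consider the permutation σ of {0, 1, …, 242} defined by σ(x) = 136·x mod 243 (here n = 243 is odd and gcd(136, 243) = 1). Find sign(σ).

+1

Trace 1: π^k(1) = [1, 136, 28, 163, 55, 190, 82] for k=0..6.
Cycle lengths of π_136 on ℤ/243ℤ: [9, 9, 9, 9, 9, 9, 9, 9, 9, 9, 9, 9, 9, 9, 9, 9, 9, 9, 3, 3, 3, 3, 3, 3, 3, 3, 3, 3, 3, 3, 3, 3, 3, 3, 3, 3, 1, 1, 1, 1, 1, 1, 1, 1, 1, 1, 1, 1, 1, 1, 1, 1, 1, 1, 1, 1, 1, 1, 1, 1, 1, 1, 1]; 63 cycles in total.
243 − 63 = 180 transpositions; sign(π) = (−1)^180 = +1.
Check: (136/243) = +1 by Zolotarev.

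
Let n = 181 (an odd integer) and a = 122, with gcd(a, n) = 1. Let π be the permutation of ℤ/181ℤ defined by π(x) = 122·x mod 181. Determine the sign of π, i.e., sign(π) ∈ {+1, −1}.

Orbit of 46 under x↦122x: [46, 1, 122, 42, 56, 135, 180]… (length divides ord_181(122)).
The orbit structure of x ↦ 122x mod 181: 19 orbits of sizes [10, 10, 10, 10, 10, 10, 10, 10, 10, 10, 10, 10, 10, 10, 10, 10, 10, 10, 1].
n − c = 181 − 19 = 162; sign = (−1)^162 = +1.
(122|181)_J = +1 (Zolotarev's lemma cross-check).

+1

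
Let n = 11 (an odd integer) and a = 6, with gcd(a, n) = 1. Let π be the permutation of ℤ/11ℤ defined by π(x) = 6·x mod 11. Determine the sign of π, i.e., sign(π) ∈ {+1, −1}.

Trace 5: π^k(5) = [5, 8, 4, 2, 1, 6, 3] for k=0..6.
Cycle lengths of π_6 on ℤ/11ℤ: [10, 1]; 2 cycles in total.
2 cycles on 11: each ℓ→(−1)^(ℓ−1), product (−1)^9 = -1.
Zolotarev: (6|11) = -1, matching the cycle-count sign.

-1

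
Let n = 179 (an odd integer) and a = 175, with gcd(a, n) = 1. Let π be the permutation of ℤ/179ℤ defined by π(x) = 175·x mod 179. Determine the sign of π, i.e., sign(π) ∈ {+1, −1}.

-1

Start at x=48: 48 → 166 → 52 → 150 → 116 → 73 → 66 → … (one orbit).
2 cycles of lengths [178, 1].
179 − 2 = 177 transpositions; sign(π) = (−1)^177 = -1.
Check: (175/179) = -1 by Zolotarev.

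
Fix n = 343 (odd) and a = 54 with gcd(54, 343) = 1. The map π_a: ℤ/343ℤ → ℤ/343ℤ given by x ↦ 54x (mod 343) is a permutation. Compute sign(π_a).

-1

Orbit of 213 under x↦54x: [213, 183, 278, 263, 139, 303, 241]… (length divides ord_343(54)).
4 cycles of lengths [294, 42, 6, 1].
n − c = 343 − 4 = 339; sign = (−1)^339 = -1.
Check: (54/343) = -1 by Zolotarev.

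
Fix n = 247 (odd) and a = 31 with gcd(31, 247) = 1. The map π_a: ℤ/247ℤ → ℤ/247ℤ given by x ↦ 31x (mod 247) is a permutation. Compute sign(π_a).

Start at x=164: 164 → 144 → 18 → 64 → 8 → 1 → 31 → … (one orbit).
25 cycles of lengths [12, 12, 12, 12, 12, 12, 12, 12, 12, 12, 12, 12, 12, 12, 12, 12, 12, 12, 6, 6, 6, 4, 4, 4, 1].
Σ(ℓ_i−1) = 247−25 = 222; sign = (−1)^222 = +1.

+1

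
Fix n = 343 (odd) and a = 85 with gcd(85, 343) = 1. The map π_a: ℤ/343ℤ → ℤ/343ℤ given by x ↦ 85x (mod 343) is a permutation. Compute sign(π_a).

Orbit of 8 under x↦85x: [8, 337, 176, 211, 99, 183, 120]… (length divides ord_343(85)).
The orbit structure of x ↦ 85x mod 343: 19 orbits of sizes [49, 49, 49, 49, 49, 49, 7, 7, 7, 7, 7, 7, 1, 1, 1, 1, 1, 1, 1].
Σ(ℓ_i−1) = 343−19 = 324; sign = (−1)^324 = +1.

+1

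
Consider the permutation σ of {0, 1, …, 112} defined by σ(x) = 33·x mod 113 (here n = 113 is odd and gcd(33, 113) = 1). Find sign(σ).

-1

Start at x=12: 12 → 57 → 73 → 36 → 58 → 106 → 108 → … (one orbit).
Cycle type of π: 112 + 1; total 2 cycles.
2 cycles on 113: each ℓ→(−1)^(ℓ−1), product (−1)^111 = -1.
Zolotarev: (33|113) = -1, matching the cycle-count sign.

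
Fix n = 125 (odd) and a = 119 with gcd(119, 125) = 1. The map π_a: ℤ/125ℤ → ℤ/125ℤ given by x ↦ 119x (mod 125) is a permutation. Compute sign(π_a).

+1

Orbit of 61 under x↦119x: [61, 9, 71, 74, 56, 39, 16]… (length divides ord_125(119)).
Decompose π into cycles: lengths [50, 50, 10, 10, 2, 2, 1] (7 cycles, including the fixed point 0).
sign(π) = (−1)^{n − #cycles} = (−1)^{125−7} = (−1)^118 = +1.
(119|125)_J = +1 (Zolotarev's lemma cross-check).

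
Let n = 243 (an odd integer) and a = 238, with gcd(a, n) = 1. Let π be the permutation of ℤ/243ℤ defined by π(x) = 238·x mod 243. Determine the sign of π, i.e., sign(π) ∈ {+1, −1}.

Trace 61: π^k(61) = [61, 181, 67, 151, 217, 130, 79] for k=0..6.
The orbit structure of x ↦ 238x mod 243: 11 orbits of sizes [81, 81, 27, 27, 9, 9, 3, 3, 1, 1, 1].
sign(π) = (−1)^{n − #cycles} = (−1)^{243−11} = (−1)^232 = +1.

+1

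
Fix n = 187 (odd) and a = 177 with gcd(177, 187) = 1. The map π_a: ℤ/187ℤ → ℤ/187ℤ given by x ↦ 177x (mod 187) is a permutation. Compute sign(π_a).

Trace 155: π^k(155) = [155, 133, 166, 23, 144, 56, 1] for k=0..6.
22 cycles of lengths [16, 16, 16, 16, 16, 16, 16, 16, 16, 16, 16, 1, 1, 1, 1, 1, 1, 1, 1, 1, 1, 1].
22 cycles on 187: each ℓ→(−1)^(ℓ−1), product (−1)^165 = -1.

-1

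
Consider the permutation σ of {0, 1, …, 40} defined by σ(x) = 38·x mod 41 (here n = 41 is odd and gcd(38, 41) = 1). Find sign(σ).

-1

Start at x=40: 40 → 3 → 32 → 27 → 1 → 38 → 9 → … (one orbit).
π_38 has 6 disjoint cycles with lengths [8, 8, 8, 8, 8, 1] on {0,…,40}.
sign(π) = (−1)^{n − #cycles} = (−1)^{41−6} = (−1)^35 = -1.
The Jacobi symbol (38|41) = -1 (Zolotarev) agrees.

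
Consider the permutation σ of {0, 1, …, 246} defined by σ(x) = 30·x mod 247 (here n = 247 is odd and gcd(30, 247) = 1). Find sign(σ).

Start at x=77: 77 → 87 → 140 → 1 → 30 → 159 → 77 (one orbit).
Cycle type of π: 6×38 + 3×6 + 1; total 45 cycles.
247 − 45 = 202 transpositions; sign(π) = (−1)^202 = +1.
Zolotarev: (30|247) = +1, matching the cycle-count sign.

+1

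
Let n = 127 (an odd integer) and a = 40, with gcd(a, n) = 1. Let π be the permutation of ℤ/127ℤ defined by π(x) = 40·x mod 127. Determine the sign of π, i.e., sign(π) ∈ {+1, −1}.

-1

Trace 64: π^k(64) = [64, 20, 38, 123, 94, 77, 32] for k=0..6.
Cycle lengths of π_40 on ℤ/127ℤ: [42, 42, 42, 1]; 4 cycles in total.
sign(π) = (−1)^{n − #cycles} = (−1)^{127−4} = (−1)^123 = -1.
(40|127)_J = -1 (Zolotarev's lemma cross-check).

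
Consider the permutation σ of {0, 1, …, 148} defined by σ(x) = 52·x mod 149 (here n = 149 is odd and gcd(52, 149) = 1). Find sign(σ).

Start at x=66: 66 → 5 → 111 → 110 → 58 → 36 → 84 → … (one orbit).
The orbit structure of x ↦ 52x mod 149: 2 orbits of sizes [148, 1].
With 2 cycles on 149 points, sign = (−1)^{149−2} = -1.
Zolotarev: (52|149) = -1, matching the cycle-count sign.

-1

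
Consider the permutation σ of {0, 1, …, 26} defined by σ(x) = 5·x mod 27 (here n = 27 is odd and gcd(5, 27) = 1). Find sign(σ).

-1

Start at x=8: 8 → 13 → 11 → 1 → 5 → 25 → 17 → … (one orbit).
Cycle type of π: 18 + 6 + 2 + 1; total 4 cycles.
Σ(ℓ_i−1) = 27−4 = 23; sign = (−1)^23 = -1.
(5|27)_J = -1 (Zolotarev's lemma cross-check).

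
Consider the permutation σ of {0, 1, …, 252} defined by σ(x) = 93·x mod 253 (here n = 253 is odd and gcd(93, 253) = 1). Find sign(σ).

Start at x=93: 93 → 47 → 70 → 185 → 1 → 93 (one orbit).
69 cycles of lengths [5, 5, 5, 5, 5, 5, 5, 5, 5, 5, 5, 5, 5, 5, 5, 5, 5, 5, 5, 5, 5, 5, 5, 5, 5, 5, 5, 5, 5, 5, 5, 5, 5, 5, 5, 5, 5, 5, 5, 5, 5, 5, 5, 5, 5, 5, 1, 1, 1, 1, 1, 1, 1, 1, 1, 1, 1, 1, 1, 1, 1, 1, 1, 1, 1, 1, 1, 1, 1].
With 69 cycles on 253 points, sign = (−1)^{253−69} = +1.
(93|253)_J = +1 (Zolotarev's lemma cross-check).

+1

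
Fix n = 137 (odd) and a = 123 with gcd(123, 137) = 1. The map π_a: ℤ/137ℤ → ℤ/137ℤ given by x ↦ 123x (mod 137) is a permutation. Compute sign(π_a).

Orbit of 122 under x↦123x: [122, 73, 74, 60, 119, 115, 34]… (length divides ord_137(123)).
Cycle type of π: 17×8 + 1; total 9 cycles.
137 − 9 = 128 transpositions; sign(π) = (−1)^128 = +1.
Via Zolotarev, sign(π_{123}) = (123|137) = +1.

+1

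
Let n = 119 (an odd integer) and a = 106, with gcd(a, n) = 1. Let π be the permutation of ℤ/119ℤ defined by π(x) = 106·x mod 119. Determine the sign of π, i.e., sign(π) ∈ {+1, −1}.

Orbit of 64 under x↦106x: [64, 1, 106, 50]… (length divides ord_119(106)).
35 cycles of lengths [4, 4, 4, 4, 4, 4, 4, 4, 4, 4, 4, 4, 4, 4, 4, 4, 4, 4, 4, 4, 4, 4, 4, 4, 4, 4, 4, 4, 1, 1, 1, 1, 1, 1, 1].
119 − 35 = 84 transpositions; sign(π) = (−1)^84 = +1.
Via Zolotarev, sign(π_{106}) = (106|119) = +1.

+1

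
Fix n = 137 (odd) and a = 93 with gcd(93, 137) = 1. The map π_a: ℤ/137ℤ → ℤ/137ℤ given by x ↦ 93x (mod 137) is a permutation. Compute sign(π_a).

+1

Trace 39: π^k(39) = [39, 65, 17, 74, 32, 99, 28] for k=0..6.
Cycle type of π: 68×2 + 1; total 3 cycles.
sign(π) = (−1)^{n − #cycles} = (−1)^{137−3} = (−1)^134 = +1.
The Jacobi symbol (93|137) = +1 (Zolotarev) agrees.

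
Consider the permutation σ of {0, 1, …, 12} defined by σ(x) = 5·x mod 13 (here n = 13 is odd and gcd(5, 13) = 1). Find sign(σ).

-1

Trace 5: π^k(5) = [5, 12, 8, 1] for k=0..3.
Cycle type of π: 4×3 + 1; total 4 cycles.
Σ(ℓ_i−1) = 13−4 = 9; sign = (−1)^9 = -1.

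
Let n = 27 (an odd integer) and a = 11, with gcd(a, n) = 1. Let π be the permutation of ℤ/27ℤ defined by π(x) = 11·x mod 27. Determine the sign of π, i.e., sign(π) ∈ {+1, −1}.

Orbit of 11 under x↦11x: [11, 13, 8, 7, 23, 10, 2]… (length divides ord_27(11)).
Cycle type of π: 18 + 6 + 2 + 1; total 4 cycles.
With 4 cycles on 27 points, sign = (−1)^{27−4} = -1.
Zolotarev: (11|27) = -1, matching the cycle-count sign.

-1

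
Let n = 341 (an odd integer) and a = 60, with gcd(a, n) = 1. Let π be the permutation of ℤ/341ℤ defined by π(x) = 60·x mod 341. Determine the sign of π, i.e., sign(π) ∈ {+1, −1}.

-1

Trace 309: π^k(309) = [309, 126, 58, 70, 108, 1, 60] for k=0..6.
36 cycles of lengths [10, 10, 10, 10, 10, 10, 10, 10, 10, 10, 10, 10, 10, 10, 10, 10, 10, 10, 10, 10, 10, 10, 10, 10, 10, 10, 10, 10, 10, 10, 10, 10, 10, 5, 5, 1].
36 cycles on 341: each ℓ→(−1)^(ℓ−1), product (−1)^305 = -1.
Check: (60/341) = -1 by Zolotarev.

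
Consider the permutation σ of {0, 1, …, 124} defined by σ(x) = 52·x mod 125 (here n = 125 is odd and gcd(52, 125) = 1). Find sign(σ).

Trace 96: π^k(96) = [96, 117, 84, 118, 11, 72, 119] for k=0..6.
π_52 has 4 disjoint cycles with lengths [100, 20, 4, 1] on {0,…,124}.
n − c = 125 − 4 = 121; sign = (−1)^121 = -1.

-1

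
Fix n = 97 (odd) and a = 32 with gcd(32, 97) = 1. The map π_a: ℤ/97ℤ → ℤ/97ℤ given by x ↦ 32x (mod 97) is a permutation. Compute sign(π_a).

+1

Orbit of 93 under x↦32x: [93, 66, 75, 72, 73, 8, 62]… (length divides ord_97(32)).
Cycle type of π: 48×2 + 1; total 3 cycles.
With 3 cycles on 97 points, sign = (−1)^{97−3} = +1.
Via Zolotarev, sign(π_{32}) = (32|97) = +1.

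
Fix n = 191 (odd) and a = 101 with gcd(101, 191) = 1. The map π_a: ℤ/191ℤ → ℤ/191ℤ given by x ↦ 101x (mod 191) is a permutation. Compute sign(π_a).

-1

Trace 13: π^k(13) = [13, 167, 59, 38, 18, 99, 67] for k=0..6.
Cycle lengths of π_101 on ℤ/191ℤ: [190, 1]; 2 cycles in total.
n − c = 191 − 2 = 189; sign = (−1)^189 = -1.
(101|191)_J = -1 (Zolotarev's lemma cross-check).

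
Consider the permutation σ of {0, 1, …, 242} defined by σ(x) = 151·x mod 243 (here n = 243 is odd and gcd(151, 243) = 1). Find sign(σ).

Trace 28: π^k(28) = [28, 97, 67, 154, 169, 4, 118] for k=0..6.
π_151 has 11 disjoint cycles with lengths [81, 81, 27, 27, 9, 9, 3, 3, 1, 1, 1] on {0,…,242}.
Σ(ℓ_i−1) = 243−11 = 232; sign = (−1)^232 = +1.
Check: (151/243) = +1 by Zolotarev.

+1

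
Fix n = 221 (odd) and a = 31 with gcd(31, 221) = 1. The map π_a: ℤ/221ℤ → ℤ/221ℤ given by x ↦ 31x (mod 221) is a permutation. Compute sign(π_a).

+1

Orbit of 148 under x↦31x: [148, 168, 125, 118, 122, 25, 112]… (length divides ord_221(31)).
17 cycles of lengths [16, 16, 16, 16, 16, 16, 16, 16, 16, 16, 16, 16, 16, 4, 4, 4, 1].
17 cycles on 221: each ℓ→(−1)^(ℓ−1), product (−1)^204 = +1.
Check: (31/221) = +1 by Zolotarev.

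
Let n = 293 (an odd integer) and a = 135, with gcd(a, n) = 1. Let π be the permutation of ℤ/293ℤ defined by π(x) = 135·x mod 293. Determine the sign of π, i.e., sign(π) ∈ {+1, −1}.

Orbit of 55 under x↦135x: [55, 100, 22, 40, 126, 16, 109]… (length divides ord_293(135)).
π_135 has 5 disjoint cycles with lengths [73, 73, 73, 73, 1] on {0,…,292}.
With 5 cycles on 293 points, sign = (−1)^{293−5} = +1.
Check: (135/293) = +1 by Zolotarev.

+1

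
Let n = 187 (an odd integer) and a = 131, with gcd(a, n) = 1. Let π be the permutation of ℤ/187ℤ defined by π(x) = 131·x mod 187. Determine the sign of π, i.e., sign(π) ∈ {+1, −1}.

+1

Start at x=155: 155 → 109 → 67 → 175 → 111 → 142 → 89 → … (one orbit).
17 cycles of lengths [16, 16, 16, 16, 16, 16, 16, 16, 16, 16, 16, 2, 2, 2, 2, 2, 1].
17 cycles on 187: each ℓ→(−1)^(ℓ−1), product (−1)^170 = +1.
Check: (131/187) = +1 by Zolotarev.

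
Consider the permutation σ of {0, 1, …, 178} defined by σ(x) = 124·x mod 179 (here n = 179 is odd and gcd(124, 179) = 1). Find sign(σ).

Start at x=93: 93 → 76 → 116 → 64 → 60 → 101 → 173 → … (one orbit).
π_124 has 3 disjoint cycles with lengths [89, 89, 1] on {0,…,178}.
Σ(ℓ_i−1) = 179−3 = 176; sign = (−1)^176 = +1.
Via Zolotarev, sign(π_{124}) = (124|179) = +1.

+1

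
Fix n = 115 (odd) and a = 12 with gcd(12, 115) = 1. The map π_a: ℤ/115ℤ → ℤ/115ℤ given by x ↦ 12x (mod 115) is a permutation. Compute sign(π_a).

Trace 36: π^k(36) = [36, 87, 9, 108, 31, 27, 94] for k=0..6.
Decompose π into cycles: lengths [44, 44, 11, 11, 4, 1] (6 cycles, including the fixed point 0).
With 6 cycles on 115 points, sign = (−1)^{115−6} = -1.

-1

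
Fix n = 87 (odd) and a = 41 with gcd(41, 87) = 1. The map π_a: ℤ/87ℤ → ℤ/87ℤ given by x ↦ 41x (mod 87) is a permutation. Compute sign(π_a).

+1

Start at x=1: 1 → 41 → 28 → 17 → 1 (one orbit).
π_41 has 23 disjoint cycles with lengths [4, 4, 4, 4, 4, 4, 4, 4, 4, 4, 4, 4, 4, 4, 4, 4, 4, 4, 4, 4, 4, 2, 1] on {0,…,86}.
With 23 cycles on 87 points, sign = (−1)^{87−23} = +1.
Zolotarev: (41|87) = +1, matching the cycle-count sign.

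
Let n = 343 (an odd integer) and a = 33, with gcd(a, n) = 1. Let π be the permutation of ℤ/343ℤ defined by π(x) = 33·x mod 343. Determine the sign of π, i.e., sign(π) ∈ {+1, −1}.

-1

Trace 120: π^k(120) = [120, 187, 340, 244, 163, 234, 176] for k=0..6.
Cycle type of π: 294 + 42 + 6 + 1; total 4 cycles.
n − c = 343 − 4 = 339; sign = (−1)^339 = -1.
(33|343)_J = -1 (Zolotarev's lemma cross-check).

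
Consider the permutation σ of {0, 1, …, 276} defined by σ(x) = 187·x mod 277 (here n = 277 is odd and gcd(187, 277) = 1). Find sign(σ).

+1

Orbit of 202 under x↦187x: [202, 102, 238, 186, 157, 274, 270]… (length divides ord_277(187)).
The orbit structure of x ↦ 187x mod 277: 3 orbits of sizes [138, 138, 1].
sign(π) = (−1)^{n − #cycles} = (−1)^{277−3} = (−1)^274 = +1.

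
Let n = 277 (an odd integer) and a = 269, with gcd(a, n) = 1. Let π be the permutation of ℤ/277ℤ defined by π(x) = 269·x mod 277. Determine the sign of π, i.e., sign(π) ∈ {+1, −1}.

Orbit of 122 under x↦269x: [122, 132, 52, 138, 4, 245, 256]… (length divides ord_277(269)).
π_269 has 4 disjoint cycles with lengths [92, 92, 92, 1] on {0,…,276}.
With 4 cycles on 277 points, sign = (−1)^{277−4} = -1.
(269|277)_J = -1 (Zolotarev's lemma cross-check).

-1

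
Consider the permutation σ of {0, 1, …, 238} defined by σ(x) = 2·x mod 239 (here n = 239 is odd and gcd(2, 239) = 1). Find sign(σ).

+1

Orbit of 67 under x↦2x: [67, 134, 29, 58, 116, 232, 225]… (length divides ord_239(2)).
Cycle lengths of π_2 on ℤ/239ℤ: [119, 119, 1]; 3 cycles in total.
With 3 cycles on 239 points, sign = (−1)^{239−3} = +1.
(2|239)_J = +1 (Zolotarev's lemma cross-check).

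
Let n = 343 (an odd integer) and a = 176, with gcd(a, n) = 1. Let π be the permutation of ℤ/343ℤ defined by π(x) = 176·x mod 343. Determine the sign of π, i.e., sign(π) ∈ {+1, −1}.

+1

Start at x=316: 316 → 50 → 225 → 155 → 183 → 309 → 190 → … (one orbit).
19 cycles of lengths [49, 49, 49, 49, 49, 49, 7, 7, 7, 7, 7, 7, 1, 1, 1, 1, 1, 1, 1].
n − c = 343 − 19 = 324; sign = (−1)^324 = +1.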